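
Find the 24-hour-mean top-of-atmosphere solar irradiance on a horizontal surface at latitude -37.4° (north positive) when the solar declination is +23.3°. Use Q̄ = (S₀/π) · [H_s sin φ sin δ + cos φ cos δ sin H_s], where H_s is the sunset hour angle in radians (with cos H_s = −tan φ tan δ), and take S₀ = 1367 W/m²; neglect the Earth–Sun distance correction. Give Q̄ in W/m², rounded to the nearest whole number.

171 W/m²

cos H_s = −tan(-37.4°) · tan(23.3°) = 0.3293, so H_s = arccos(0.3293) = 70.77°. In radians, H_s = 1.2352.
H_s sin φ sin δ = 1.2352 × -0.6074 × 0.3955 = -0.2967.
cos φ cos δ sin H_s = 0.7944 × 0.9184 × 0.9442 = 0.6889.
Q̄ = (1367/π) × (-0.2967 + 0.6889) = 435.13 × 0.3922 = 170.66 W/m².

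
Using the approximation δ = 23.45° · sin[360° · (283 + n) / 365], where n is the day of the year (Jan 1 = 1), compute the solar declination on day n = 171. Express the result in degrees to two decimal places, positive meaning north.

+23.43°

360 × (283 + 171) / 365 = 447.781°; sin(447.781°) = 0.9993.
δ = 23.45 × 0.9993 = 23.434° ≈ +23.43°.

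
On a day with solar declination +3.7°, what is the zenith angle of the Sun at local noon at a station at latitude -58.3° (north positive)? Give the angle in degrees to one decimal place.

62.0°

At local solar noon the hour angle is zero, so the zenith angle is |φ − δ| = |-58.3° − (3.7°)| = 62.0°.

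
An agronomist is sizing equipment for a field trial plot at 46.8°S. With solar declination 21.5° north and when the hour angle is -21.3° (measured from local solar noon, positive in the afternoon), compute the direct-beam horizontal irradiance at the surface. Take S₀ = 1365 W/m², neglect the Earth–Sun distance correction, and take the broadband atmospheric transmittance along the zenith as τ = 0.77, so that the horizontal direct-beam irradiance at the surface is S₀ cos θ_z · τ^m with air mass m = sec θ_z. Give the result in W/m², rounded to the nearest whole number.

200 W/m²

With φ = -46.8°, δ = 21.5°, H = -21.30°: sin φ sin δ = -0.2672, cos φ cos δ cos H = 0.5934, so cos θ_z = 0.3262.
Air mass m = 1/cos θ_z = 1/0.3262 = 3.066; τ^m = 0.77^3.066 = 0.4487.
Surface direct beam = 1365 × 0.3262 × 0.4487 = 199.79 W/m².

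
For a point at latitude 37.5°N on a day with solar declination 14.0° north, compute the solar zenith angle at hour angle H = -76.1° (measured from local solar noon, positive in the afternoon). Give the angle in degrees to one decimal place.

70.6°

cos θ_z = sin(37.5°) sin(14.0°) + cos(37.5°) cos(14.0°) cos(-76.10°) = 0.1473 + 0.1849 = 0.3322.
θ_z = arccos(0.3322) = 70.60°.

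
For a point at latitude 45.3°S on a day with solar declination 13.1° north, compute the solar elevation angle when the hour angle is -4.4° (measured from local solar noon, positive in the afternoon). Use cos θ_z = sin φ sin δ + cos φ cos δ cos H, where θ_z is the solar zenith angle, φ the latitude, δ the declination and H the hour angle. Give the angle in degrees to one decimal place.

With φ = -45.3°, δ = 13.1°, H = -4.40°: sin φ sin δ = -0.1611, cos φ cos δ cos H = 0.6831, so cos θ_z = 0.5220.
θ_z = arccos(0.5220) = 58.53°, so the elevation is 90° − 58.53° = 31.47°.

31.5°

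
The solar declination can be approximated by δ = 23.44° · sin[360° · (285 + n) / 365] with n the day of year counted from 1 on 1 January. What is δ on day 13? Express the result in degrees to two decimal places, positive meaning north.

360 × (285 + 13) / 365 = 293.918°; sin(293.918°) = -0.9141.
δ = 23.44 × -0.9141 = -21.427° ≈ -21.43°.

-21.43°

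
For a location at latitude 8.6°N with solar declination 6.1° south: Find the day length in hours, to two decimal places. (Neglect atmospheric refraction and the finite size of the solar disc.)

11.88 hours

−tan φ tan δ = −(0.1512)(-0.1069) = 0.0162; H_s = arccos(0.0162) = 89.07°.
Day length = 2 H_s / 15° h⁻¹ = 178.14° / 15 = 11.876 h.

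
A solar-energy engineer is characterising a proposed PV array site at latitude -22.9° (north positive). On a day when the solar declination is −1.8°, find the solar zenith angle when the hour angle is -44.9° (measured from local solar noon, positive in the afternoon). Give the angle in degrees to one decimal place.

With φ = -22.9°, δ = -1.8°, H = -44.90°: sin φ sin δ = 0.0122, cos φ cos δ cos H = 0.6522, so cos θ_z = 0.6644.
θ_z = arccos(0.6644) = 48.36°.

48.4°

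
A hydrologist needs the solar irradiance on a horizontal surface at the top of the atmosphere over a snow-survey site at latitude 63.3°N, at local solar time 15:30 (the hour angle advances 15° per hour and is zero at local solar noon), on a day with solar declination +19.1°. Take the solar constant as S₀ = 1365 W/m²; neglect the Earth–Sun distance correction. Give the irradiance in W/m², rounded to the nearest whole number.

752 W/m²

Hour angle H = 15° × (15.5 − 12) = 52.50°.
cos θ_z = sin(63.3°) sin(19.1°) + cos(63.3°) cos(19.1°) cos(52.50°) = 0.2923 + 0.2585 = 0.5508.
Top-of-atmosphere irradiance = S₀ cos θ_z = 1365 × 0.5508 = 751.84 W/m².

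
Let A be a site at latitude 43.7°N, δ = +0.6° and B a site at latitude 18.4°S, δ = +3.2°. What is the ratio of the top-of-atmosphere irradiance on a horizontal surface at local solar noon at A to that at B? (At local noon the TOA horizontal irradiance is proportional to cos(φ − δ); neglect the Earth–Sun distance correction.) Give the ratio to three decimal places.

0.785

A: cos θ_z = cos(43.7° − (0.6°)) = 0.7302.
B: cos θ_z = cos(-18.4° − (3.2°)) = 0.9298.
Ratio A/B = 0.7302 / 0.9298 = 0.7853.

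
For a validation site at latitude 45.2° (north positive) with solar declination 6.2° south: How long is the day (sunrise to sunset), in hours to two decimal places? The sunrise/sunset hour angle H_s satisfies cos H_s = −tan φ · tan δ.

The sunset hour angle satisfies cos H_s = −tan φ tan δ = 0.1094, giving H_s = 83.72°.
Day length = 2 H_s / 15° h⁻¹ = 167.44° / 15 = 11.163 h.

11.16 hours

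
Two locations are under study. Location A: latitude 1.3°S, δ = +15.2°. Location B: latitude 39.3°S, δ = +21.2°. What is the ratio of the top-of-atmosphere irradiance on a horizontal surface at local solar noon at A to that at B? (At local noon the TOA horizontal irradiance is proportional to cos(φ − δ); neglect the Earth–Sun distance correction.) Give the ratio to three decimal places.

A: cos θ_z = cos(-1.3° − (15.2°)) = 0.9588.
B: cos θ_z = cos(-39.3° − (21.2°)) = 0.4924.
Ratio A/B = 0.9588 / 0.4924 = 1.9472.

1.947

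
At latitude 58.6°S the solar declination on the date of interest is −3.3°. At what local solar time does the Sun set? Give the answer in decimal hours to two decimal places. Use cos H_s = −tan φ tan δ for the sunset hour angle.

18.36 h

−tan φ tan δ = −(-1.6383)(-0.0577) = -0.0945; H_s = arccos(-0.0945) = 95.42°.
Sunset is at 12 + H_s/15 = 12 + 6.361 = 18.361 h local solar time.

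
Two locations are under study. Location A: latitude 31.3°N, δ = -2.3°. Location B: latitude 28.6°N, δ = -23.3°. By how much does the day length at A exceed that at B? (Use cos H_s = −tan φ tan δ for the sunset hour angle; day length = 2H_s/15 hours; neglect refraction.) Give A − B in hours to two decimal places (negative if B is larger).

A: H_s = arccos(−tan 31.3° · tan -2.3°) = 88.60°, so 2H_s/15 = 11.8133 h.
B: H_s = arccos(−tan 28.6° · tan -23.3°) = 76.42°, so 2H_s/15 = 10.1893 h.
A − B = 11.8133 − 10.1893 = 1.6240 h.

+1.62 h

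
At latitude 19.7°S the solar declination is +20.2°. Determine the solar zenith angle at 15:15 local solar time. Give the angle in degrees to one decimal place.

62.2°

Hour angle H = 15° × (15.25 − 12) = 48.75°.
cos θ_z = sin φ sin δ + cos φ cos δ cos H = (-0.3371)(0.3453) + (0.9415)(0.9385)(0.6593) = 0.4662.
θ_z = arccos(0.4662) = 62.21°.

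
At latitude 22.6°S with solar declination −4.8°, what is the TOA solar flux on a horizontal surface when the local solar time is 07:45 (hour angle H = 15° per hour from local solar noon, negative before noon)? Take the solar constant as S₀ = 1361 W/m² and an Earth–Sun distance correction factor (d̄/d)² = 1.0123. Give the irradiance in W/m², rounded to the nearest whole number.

605 W/m²

Hour angle H = 15° × (7.75 − 12) = -63.75°.
cos θ_z = sin φ sin δ + cos φ cos δ cos H = (-0.3843)(-0.0837) + (0.9232)(0.9965)(0.4423) = 0.4391.
Top-of-atmosphere irradiance = S₀ (d̄/d)² cos θ_z = 1361 × 1.0123 × 0.4391 = 604.97 W/m².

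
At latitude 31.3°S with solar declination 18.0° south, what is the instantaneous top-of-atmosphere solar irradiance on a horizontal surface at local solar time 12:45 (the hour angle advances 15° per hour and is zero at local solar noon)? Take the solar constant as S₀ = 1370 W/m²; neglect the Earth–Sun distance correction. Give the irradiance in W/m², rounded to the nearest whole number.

Hour angle H = 15° × (12.75 − 12) = 11.25°.
cos θ_z = sin φ sin δ + cos φ cos δ cos H = (-0.5195)(-0.3090) + (0.8545)(0.9511)(0.9808) = 0.9576.
Top-of-atmosphere irradiance = S₀ cos θ_z = 1370 × 0.9576 = 1311.91 W/m².

1312 W/m²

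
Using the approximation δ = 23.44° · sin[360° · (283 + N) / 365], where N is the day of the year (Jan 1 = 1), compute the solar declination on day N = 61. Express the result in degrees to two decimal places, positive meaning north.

-8.29°

360 × (283 + 61) / 365 = 339.288°; sin(339.288°) = -0.3537.
δ = 23.44 × -0.3537 = -8.291° ≈ -8.29°.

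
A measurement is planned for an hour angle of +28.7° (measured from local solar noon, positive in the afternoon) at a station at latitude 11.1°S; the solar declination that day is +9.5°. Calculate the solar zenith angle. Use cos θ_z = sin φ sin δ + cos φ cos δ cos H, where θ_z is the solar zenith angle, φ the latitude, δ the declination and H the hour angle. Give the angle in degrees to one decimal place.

cos θ_z = sin(-11.1°) sin(9.5°) + cos(-11.1°) cos(9.5°) cos(28.70°) = -0.0318 + 0.8489 = 0.8171.
θ_z = arccos(0.8171) = 35.20°.

35.2°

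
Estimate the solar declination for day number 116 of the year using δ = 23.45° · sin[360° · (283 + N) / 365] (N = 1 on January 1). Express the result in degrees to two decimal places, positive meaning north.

360 × (283 + 116) / 365 = 393.534°; sin(393.534°) = 0.5524.
δ = 23.45 × 0.5524 = 12.954° ≈ +12.95°.

+12.95°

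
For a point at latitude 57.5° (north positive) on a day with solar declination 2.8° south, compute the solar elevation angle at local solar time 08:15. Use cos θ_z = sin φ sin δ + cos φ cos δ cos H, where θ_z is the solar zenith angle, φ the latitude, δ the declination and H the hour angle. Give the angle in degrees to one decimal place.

Hour angle H = 15° × (8.25 − 12) = -56.25°.
cos θ_z = sin φ sin δ + cos φ cos δ cos H = (0.8434)(-0.0488) + (0.5373)(0.9988)(0.5556) = 0.2570.
θ_z = arccos(0.2570) = 75.11°, so the elevation is 90° − 75.11° = 14.89°.

14.9°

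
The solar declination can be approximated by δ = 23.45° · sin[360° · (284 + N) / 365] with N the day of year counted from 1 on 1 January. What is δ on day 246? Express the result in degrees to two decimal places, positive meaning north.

360 × (284 + 246) / 365 = 522.740°; sin(522.740°) = 0.2967.
δ = 23.45 × 0.2967 = 6.958° ≈ +6.96°.

+6.96°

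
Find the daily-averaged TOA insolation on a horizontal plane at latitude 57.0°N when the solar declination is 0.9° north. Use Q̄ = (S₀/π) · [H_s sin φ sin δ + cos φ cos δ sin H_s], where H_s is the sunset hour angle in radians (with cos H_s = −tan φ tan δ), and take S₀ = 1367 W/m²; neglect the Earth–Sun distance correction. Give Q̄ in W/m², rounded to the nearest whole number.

The sunset hour angle satisfies cos H_s = −tan φ tan δ = -0.0242, giving H_s = 91.39°. In radians, H_s = 1.5951.
H_s sin φ sin δ = 1.5951 × 0.8387 × 0.0157 = 0.0210.
cos φ cos δ sin H_s = 0.5446 × 0.9999 × 0.9997 = 0.5444.
Q̄ = (1367/π) × (0.0210 + 0.5444) = 435.13 × 0.5654 = 246.02 W/m².

246 W/m²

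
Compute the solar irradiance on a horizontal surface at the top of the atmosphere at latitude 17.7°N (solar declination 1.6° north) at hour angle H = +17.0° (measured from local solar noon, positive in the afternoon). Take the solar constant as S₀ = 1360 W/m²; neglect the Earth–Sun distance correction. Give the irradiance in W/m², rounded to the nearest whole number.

1250 W/m²

With φ = 17.7°, δ = 1.6°, H = 17.00°: sin φ sin δ = 0.0085, cos φ cos δ cos H = 0.9107, so cos θ_z = 0.9192.
Top-of-atmosphere irradiance = S₀ cos θ_z = 1360 × 0.9192 = 1250.11 W/m².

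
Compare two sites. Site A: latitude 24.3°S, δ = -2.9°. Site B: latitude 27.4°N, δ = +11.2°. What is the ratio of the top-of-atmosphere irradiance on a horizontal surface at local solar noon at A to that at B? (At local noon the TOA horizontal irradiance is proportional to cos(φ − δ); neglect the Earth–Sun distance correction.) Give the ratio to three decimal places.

A: cos θ_z = cos(-24.3° − (-2.9°)) = 0.9311.
B: cos θ_z = cos(27.4° − (11.2°)) = 0.9603.
Ratio A/B = 0.9311 / 0.9603 = 0.9696.

0.970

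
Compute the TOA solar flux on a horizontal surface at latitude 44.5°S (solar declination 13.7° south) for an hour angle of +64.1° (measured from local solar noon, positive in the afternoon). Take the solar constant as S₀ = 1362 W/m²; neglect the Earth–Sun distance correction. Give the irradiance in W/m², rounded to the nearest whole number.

cos θ_z = sin φ sin δ + cos φ cos δ cos H = (-0.7009)(-0.2368) + (0.7133)(0.9715)(0.4368) = 0.4687.
Top-of-atmosphere irradiance = S₀ cos θ_z = 1362 × 0.4687 = 638.37 W/m².

638 W/m²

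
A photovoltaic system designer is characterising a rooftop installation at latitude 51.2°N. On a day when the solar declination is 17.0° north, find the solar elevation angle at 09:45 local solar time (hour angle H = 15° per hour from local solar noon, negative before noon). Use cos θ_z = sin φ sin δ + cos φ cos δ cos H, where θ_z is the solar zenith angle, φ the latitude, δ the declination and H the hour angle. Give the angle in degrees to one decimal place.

46.6°

Hour angle H = 15° × (9.75 − 12) = -33.75°.
With φ = 51.2°, δ = 17.0°, H = -33.75°: sin φ sin δ = 0.2279, cos φ cos δ cos H = 0.4982, so cos θ_z = 0.7261.
θ_z = arccos(0.7261) = 43.44°, so the elevation is 90° − 43.44° = 46.56°.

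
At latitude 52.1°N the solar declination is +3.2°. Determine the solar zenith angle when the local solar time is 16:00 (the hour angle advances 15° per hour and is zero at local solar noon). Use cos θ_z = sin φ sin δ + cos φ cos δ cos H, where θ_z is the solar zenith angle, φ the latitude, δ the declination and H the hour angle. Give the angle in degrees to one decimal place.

69.5°

Hour angle H = 15° × (16 − 12) = 60.00°.
cos θ_z = sin φ sin δ + cos φ cos δ cos H = (0.7891)(0.0558) + (0.6143)(0.9984)(0.5000) = 0.3507.
θ_z = arccos(0.3507) = 69.47°.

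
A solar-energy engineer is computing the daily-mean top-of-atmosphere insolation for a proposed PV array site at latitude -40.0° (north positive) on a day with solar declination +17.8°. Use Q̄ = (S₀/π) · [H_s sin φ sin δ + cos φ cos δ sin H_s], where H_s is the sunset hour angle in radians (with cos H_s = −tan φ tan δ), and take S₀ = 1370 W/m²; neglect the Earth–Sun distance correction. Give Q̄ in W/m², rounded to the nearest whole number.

The sunset hour angle satisfies cos H_s = −tan φ tan δ = 0.2694, giving H_s = 74.37°. In radians, H_s = 1.2980.
H_s sin φ sin δ = 1.2980 × -0.6428 × 0.3057 = -0.2551.
cos φ cos δ sin H_s = 0.7660 × 0.9521 × 0.9630 = 0.7023.
Q̄ = (1370/π) × (-0.2551 + 0.7023) = 436.08 × 0.4472 = 195.01 W/m².

195 W/m²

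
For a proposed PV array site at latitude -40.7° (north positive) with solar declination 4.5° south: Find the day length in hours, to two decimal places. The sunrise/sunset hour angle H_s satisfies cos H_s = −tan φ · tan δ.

12.52 hours

The sunset hour angle satisfies cos H_s = −tan φ tan δ = -0.0677, giving H_s = 93.88°.
Day length = 2 H_s / 15° h⁻¹ = 187.76° / 15 = 12.517 h.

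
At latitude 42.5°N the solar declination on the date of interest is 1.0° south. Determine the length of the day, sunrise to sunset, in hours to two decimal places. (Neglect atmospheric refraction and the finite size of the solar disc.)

11.88 hours

The sunset hour angle satisfies cos H_s = −tan φ tan δ = 0.0160, giving H_s = 89.08°.
Day length = 2 H_s / 15° h⁻¹ = 178.16° / 15 = 11.877 h.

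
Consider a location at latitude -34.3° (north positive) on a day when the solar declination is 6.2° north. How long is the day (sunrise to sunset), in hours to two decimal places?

The sunset hour angle satisfies cos H_s = −tan φ tan δ = 0.0741, giving H_s = 85.75°.
Day length = 2 H_s / 15° h⁻¹ = 171.50° / 15 = 11.433 h.

11.43 hours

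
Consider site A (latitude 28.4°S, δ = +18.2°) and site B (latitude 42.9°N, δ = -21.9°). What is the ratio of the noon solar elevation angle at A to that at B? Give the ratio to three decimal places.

1.722

A: 90° − |-28.4 − (18.2)| = 43.40°.
B: 90° − |42.9 − (-21.9)| = 25.20°.
Ratio A/B = 43.4000 / 25.2000 = 1.7222.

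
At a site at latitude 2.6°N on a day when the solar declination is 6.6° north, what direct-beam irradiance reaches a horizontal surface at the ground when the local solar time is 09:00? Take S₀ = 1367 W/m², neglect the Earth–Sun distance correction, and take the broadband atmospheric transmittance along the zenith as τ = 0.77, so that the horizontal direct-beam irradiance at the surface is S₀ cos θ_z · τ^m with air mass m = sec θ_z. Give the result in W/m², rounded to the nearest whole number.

668 W/m²

Hour angle H = 15° × (9 − 12) = -45.00°.
With φ = 2.6°, δ = 6.6°, H = -45.00°: sin φ sin δ = 0.0052, cos φ cos δ cos H = 0.7017, so cos θ_z = 0.7069.
Air mass m = 1/cos θ_z = 1/0.7069 = 1.415; τ^m = 0.77^1.415 = 0.6909.
Surface direct beam = 1367 × 0.7069 × 0.6909 = 667.64 W/m².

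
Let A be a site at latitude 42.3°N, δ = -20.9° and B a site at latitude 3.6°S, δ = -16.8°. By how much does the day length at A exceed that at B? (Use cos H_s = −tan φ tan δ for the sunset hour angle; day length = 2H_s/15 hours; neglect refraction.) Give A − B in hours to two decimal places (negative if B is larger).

-2.86 h

A: H_s = arccos(−tan 42.3° · tan -20.9°) = 69.67°, so 2H_s/15 = 9.2893 h.
B: H_s = arccos(−tan -3.6° · tan -16.8°) = 91.09°, so 2H_s/15 = 12.1453 h.
A − B = 9.2893 − 12.1453 = -2.8560 h.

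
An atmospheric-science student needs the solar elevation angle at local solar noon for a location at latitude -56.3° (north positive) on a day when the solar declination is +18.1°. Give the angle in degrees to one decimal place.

15.6°

At local solar noon the hour angle is zero, so the elevation is 90° − |φ − δ| = 90° − |-56.3° − (18.1°)| = 90° − 74.4° = 15.6°.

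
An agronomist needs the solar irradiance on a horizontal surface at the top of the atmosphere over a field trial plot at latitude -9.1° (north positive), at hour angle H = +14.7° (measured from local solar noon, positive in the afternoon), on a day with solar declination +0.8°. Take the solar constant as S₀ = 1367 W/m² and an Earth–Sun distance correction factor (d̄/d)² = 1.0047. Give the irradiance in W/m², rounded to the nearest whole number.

cos θ_z = sin(-9.1°) sin(0.8°) + cos(-9.1°) cos(0.8°) cos(14.70°) = -0.0022 + 0.9550 = 0.9528.
Top-of-atmosphere irradiance = S₀ (d̄/d)² cos θ_z = 1367 × 1.0047 × 0.9528 = 1308.60 W/m².

1309 W/m²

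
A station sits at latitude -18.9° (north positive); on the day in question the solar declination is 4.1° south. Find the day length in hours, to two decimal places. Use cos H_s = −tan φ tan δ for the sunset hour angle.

The sunset hour angle satisfies cos H_s = −tan φ tan δ = -0.0245, giving H_s = 91.40°.
Day length = 2 H_s / 15° h⁻¹ = 182.80° / 15 = 12.187 h.

12.19 hours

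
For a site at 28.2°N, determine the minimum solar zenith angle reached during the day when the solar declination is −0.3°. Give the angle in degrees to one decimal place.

28.5°

At local solar noon the hour angle is zero, so the zenith angle is |φ − δ| = |28.2° − (-0.3°)| = 28.5°.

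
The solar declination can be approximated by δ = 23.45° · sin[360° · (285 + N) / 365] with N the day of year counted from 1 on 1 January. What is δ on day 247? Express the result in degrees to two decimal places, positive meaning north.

360 × (285 + 247) / 365 = 524.712°; sin(524.712°) = 0.2637.
δ = 23.45 × 0.2637 = 6.184° ≈ +6.18°.

+6.18°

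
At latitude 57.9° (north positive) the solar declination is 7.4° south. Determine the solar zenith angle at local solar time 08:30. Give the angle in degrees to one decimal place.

77.8°

Hour angle H = 15° × (8.5 − 12) = -52.50°.
With φ = 57.9°, δ = -7.4°, H = -52.50°: sin φ sin δ = -0.1091, cos φ cos δ cos H = 0.3208, so cos θ_z = 0.2117.
θ_z = arccos(0.2117) = 77.78°.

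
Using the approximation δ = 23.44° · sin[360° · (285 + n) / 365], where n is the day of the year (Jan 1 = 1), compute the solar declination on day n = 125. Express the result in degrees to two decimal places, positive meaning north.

360 × (285 + 125) / 365 = 404.384°; sin(404.384°) = 0.6995.
δ = 23.44 × 0.6995 = 16.396° ≈ +16.40°.

+16.40°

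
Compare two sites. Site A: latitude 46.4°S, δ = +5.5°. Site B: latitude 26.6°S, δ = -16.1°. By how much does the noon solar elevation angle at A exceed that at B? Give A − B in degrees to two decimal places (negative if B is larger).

A: 90° − |-46.4 − (5.5)| = 38.10°.
B: 90° − |-26.6 − (-16.1)| = 79.50°.
A − B = 38.10 − 79.50 = -41.40°.

-41.40°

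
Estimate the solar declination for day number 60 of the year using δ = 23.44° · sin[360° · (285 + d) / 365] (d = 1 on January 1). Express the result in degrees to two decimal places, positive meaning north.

360 × (285 + 60) / 365 = 340.274°; sin(340.274°) = -0.3375.
δ = 23.44 × -0.3375 = -7.911° ≈ -7.91°.

-7.91°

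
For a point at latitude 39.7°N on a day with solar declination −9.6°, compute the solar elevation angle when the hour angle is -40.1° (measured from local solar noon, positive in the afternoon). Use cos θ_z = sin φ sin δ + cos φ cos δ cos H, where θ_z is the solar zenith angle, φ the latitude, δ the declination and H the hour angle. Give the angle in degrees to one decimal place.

cos θ_z = sin(39.7°) sin(-9.6°) + cos(39.7°) cos(-9.6°) cos(-40.10°) = -0.1065 + 0.5803 = 0.4738.
θ_z = arccos(0.4738) = 61.72°, so the elevation is 90° − 61.72° = 28.28°.

28.3°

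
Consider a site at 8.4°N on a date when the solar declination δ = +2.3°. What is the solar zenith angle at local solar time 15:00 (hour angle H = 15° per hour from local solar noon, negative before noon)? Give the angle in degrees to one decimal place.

Hour angle H = 15° × (15 − 12) = 45.00°.
cos θ_z = sin φ sin δ + cos φ cos δ cos H = (0.1461)(0.0401) + (0.9893)(0.9992)(0.7071) = 0.7048.
θ_z = arccos(0.7048) = 45.19°.

45.2°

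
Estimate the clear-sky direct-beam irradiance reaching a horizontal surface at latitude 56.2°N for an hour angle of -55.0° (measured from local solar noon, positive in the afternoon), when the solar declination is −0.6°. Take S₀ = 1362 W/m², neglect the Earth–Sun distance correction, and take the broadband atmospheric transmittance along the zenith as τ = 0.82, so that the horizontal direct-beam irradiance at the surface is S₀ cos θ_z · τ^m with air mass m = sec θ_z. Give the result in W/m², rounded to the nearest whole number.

cos θ_z = sin(56.2°) sin(-0.6°) + cos(56.2°) cos(-0.6°) cos(-55.00°) = -0.0087 + 0.3191 = 0.3104.
Air mass m = 1/cos θ_z = 1/0.3104 = 3.222; τ^m = 0.82^3.222 = 0.5276.
Surface direct beam = 1362 × 0.3104 × 0.5276 = 223.05 W/m².

223 W/m²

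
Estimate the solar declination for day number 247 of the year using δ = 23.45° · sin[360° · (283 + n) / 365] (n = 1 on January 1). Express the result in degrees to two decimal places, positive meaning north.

360 × (283 + 247) / 365 = 522.740°; sin(522.740°) = 0.2967.
δ = 23.45 × 0.2967 = 6.958° ≈ +6.96°.

+6.96°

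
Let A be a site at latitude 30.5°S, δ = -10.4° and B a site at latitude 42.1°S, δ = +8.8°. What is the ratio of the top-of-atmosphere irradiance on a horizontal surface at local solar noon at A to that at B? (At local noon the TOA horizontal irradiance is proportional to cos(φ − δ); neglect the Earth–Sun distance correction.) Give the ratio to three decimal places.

A: cos θ_z = cos(-30.5° − (-10.4°)) = 0.9391.
B: cos θ_z = cos(-42.1° − (8.8°)) = 0.6307.
Ratio A/B = 0.9391 / 0.6307 = 1.4890.

1.489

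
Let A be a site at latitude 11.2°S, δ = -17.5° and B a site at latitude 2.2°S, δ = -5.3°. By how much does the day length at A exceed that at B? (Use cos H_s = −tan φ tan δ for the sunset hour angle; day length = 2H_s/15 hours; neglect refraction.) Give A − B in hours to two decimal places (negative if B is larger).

+0.45 h

A: H_s = arccos(−tan -11.2° · tan -17.5°) = 93.58°, so 2H_s/15 = 12.4773 h.
B: H_s = arccos(−tan -2.2° · tan -5.3°) = 90.20°, so 2H_s/15 = 12.0267 h.
A − B = 12.4773 − 12.0267 = 0.4506 h.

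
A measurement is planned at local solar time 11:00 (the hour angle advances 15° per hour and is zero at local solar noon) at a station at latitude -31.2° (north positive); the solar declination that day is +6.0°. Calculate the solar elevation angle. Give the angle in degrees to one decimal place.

50.1°

Hour angle H = 15° × (11 − 12) = -15.00°.
cos θ_z = sin φ sin δ + cos φ cos δ cos H = (-0.5180)(0.1045) + (0.8554)(0.9945)(0.9659) = 0.7676.
θ_z = arccos(0.7676) = 39.86°, so the elevation is 90° − 39.86° = 50.14°.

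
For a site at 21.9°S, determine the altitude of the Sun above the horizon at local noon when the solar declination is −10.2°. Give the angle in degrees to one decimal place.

At local solar noon the hour angle is zero, so the elevation is 90° − |φ − δ| = 90° − |-21.9° − (-10.2°)| = 90° − 11.7° = 78.3°.

78.3°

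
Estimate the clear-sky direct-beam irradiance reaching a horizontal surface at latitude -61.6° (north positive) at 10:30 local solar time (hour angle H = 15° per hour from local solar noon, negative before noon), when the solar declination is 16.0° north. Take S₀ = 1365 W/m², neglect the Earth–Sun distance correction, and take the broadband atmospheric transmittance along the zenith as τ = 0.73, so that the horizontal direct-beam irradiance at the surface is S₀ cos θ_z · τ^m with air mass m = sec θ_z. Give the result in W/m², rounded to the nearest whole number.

43 W/m²

Hour angle H = 15° × (10.5 − 12) = -22.50°.
cos θ_z = sin φ sin δ + cos φ cos δ cos H = (-0.8796)(0.2756) + (0.4756)(0.9613)(0.9239) = 0.1800.
Air mass m = 1/cos θ_z = 1/0.1800 = 5.556; τ^m = 0.73^5.556 = 0.1740.
Surface direct beam = 1365 × 0.1800 × 0.1740 = 42.75 W/m².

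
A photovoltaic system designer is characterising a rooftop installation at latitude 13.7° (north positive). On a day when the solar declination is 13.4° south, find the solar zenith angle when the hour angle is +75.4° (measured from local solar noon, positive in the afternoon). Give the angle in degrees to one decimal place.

79.4°

cos θ_z = sin φ sin δ + cos φ cos δ cos H = (0.2368)(-0.2317) + (0.9715)(0.9728)(0.2521) = 0.1834.
θ_z = arccos(0.1834) = 79.43°.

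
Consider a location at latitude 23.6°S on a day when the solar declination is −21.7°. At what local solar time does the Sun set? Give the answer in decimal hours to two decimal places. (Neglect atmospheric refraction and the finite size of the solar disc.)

18.67 h

−tan φ tan δ = −(-0.4369)(-0.3979) = -0.1738; H_s = arccos(-0.1738) = 100.01°.
Sunset is at 12 + H_s/15 = 12 + 6.667 = 18.667 h local solar time.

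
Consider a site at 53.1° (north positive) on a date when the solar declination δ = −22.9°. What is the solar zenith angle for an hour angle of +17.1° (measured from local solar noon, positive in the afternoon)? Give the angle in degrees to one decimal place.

77.4°

cos θ_z = sin φ sin δ + cos φ cos δ cos H = (0.7997)(-0.3891) + (0.6004)(0.9212)(0.9558) = 0.2175.
θ_z = arccos(0.2175) = 77.44°.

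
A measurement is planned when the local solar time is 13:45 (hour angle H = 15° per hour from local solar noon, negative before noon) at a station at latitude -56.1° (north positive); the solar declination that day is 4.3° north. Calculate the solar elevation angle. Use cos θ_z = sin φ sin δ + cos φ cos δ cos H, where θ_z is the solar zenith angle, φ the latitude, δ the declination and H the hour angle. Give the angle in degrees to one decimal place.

Hour angle H = 15° × (13.75 − 12) = 26.25°.
cos θ_z = sin(-56.1°) sin(4.3°) + cos(-56.1°) cos(4.3°) cos(26.25°) = -0.0622 + 0.4988 = 0.4366.
θ_z = arccos(0.4366) = 64.11°, so the elevation is 90° − 64.11° = 25.89°.

25.9°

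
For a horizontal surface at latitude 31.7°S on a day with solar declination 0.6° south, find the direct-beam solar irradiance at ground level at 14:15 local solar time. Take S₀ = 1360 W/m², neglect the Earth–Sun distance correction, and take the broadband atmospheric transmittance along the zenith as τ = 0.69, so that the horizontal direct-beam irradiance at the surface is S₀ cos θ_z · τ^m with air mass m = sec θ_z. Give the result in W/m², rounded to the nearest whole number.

576 W/m²

Hour angle H = 15° × (14.25 − 12) = 33.75°.
cos θ_z = sin(-31.7°) sin(-0.6°) + cos(-31.7°) cos(-0.6°) cos(33.75°) = 0.0055 + 0.7074 = 0.7129.
Air mass m = 1/cos θ_z = 1/0.7129 = 1.403; τ^m = 0.69^1.403 = 0.5942.
Surface direct beam = 1360 × 0.7129 × 0.5942 = 576.10 W/m².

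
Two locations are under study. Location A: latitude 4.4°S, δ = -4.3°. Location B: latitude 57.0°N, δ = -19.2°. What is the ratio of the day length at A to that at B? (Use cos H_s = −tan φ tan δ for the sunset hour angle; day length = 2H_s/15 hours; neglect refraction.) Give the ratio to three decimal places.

A: H_s = arccos(−tan -4.4° · tan -4.3°) = 90.33°, so 2H_s/15 = 12.0440 h.
B: H_s = arccos(−tan 57.0° · tan -19.2°) = 57.57°, so 2H_s/15 = 7.6760 h.
Ratio A/B = 12.0440 / 7.6760 = 1.5690.

1.569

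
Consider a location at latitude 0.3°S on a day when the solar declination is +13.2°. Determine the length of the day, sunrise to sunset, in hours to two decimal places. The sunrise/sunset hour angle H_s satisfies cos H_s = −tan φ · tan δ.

11.99 hours

−tan φ tan δ = −(-0.0052)(0.2345) = 0.0012; H_s = arccos(0.0012) = 89.93°.
Day length = 2 H_s / 15° h⁻¹ = 179.86° / 15 = 11.991 h.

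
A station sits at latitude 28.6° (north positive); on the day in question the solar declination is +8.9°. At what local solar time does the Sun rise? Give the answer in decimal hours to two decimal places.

5.67 h

cos H_s = −tan(28.6°) · tan(8.9°) = -0.0854, so H_s = arccos(-0.0854) = 94.90°.
Sunrise is at 12 − H_s/15 = 12 − 6.327 = 5.673 h local solar time.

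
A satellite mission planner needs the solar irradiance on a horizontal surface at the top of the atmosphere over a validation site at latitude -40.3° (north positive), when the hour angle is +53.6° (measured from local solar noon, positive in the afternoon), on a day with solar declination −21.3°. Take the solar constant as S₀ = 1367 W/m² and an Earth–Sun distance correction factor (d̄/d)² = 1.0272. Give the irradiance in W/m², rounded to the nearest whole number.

cos θ_z = sin(-40.3°) sin(-21.3°) + cos(-40.3°) cos(-21.3°) cos(53.60°) = 0.2349 + 0.4217 = 0.6566.
Top-of-atmosphere irradiance = S₀ (d̄/d)² cos θ_z = 1367 × 1.0272 × 0.6566 = 921.99 W/m².

922 W/m²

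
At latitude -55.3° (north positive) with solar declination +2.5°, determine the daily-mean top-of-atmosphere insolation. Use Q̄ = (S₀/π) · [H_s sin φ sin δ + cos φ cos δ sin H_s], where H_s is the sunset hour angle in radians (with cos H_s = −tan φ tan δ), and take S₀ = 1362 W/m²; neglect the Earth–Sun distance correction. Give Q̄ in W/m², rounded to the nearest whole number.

223 W/m²

The sunset hour angle satisfies cos H_s = −tan φ tan δ = 0.0631, giving H_s = 86.38°. In radians, H_s = 1.5076.
H_s sin φ sin δ = 1.5076 × -0.8221 × 0.0436 = -0.0540.
cos φ cos δ sin H_s = 0.5693 × 0.9990 × 0.9980 = 0.5676.
Q̄ = (1362/π) × (-0.0540 + 0.5676) = 433.54 × 0.5136 = 222.67 W/m².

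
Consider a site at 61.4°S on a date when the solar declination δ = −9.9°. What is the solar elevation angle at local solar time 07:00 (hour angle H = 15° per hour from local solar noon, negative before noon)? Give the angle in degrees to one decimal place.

15.8°

Hour angle H = 15° × (7 − 12) = -75.00°.
With φ = -61.4°, δ = -9.9°, H = -75.00°: sin φ sin δ = 0.1510, cos φ cos δ cos H = 0.1220, so cos θ_z = 0.2730.
θ_z = arccos(0.2730) = 74.16°, so the elevation is 90° − 74.16° = 15.84°.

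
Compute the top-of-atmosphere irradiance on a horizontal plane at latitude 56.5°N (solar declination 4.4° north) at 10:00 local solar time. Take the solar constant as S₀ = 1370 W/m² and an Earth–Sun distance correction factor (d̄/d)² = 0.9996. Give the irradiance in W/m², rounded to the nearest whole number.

Hour angle H = 15° × (10 − 12) = -30.00°.
cos θ_z = sin φ sin δ + cos φ cos δ cos H = (0.8339)(0.0767) + (0.5519)(0.9971)(0.8660) = 0.5405.
Top-of-atmosphere irradiance = S₀ (d̄/d)² cos θ_z = 1370 × 0.9996 × 0.5405 = 740.19 W/m².

740 W/m²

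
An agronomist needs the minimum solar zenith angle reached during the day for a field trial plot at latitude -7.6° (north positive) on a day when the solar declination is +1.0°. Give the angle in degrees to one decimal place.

At local solar noon the hour angle is zero, so the zenith angle is |φ − δ| = |-7.6° − (1.0°)| = 8.6°.

8.6°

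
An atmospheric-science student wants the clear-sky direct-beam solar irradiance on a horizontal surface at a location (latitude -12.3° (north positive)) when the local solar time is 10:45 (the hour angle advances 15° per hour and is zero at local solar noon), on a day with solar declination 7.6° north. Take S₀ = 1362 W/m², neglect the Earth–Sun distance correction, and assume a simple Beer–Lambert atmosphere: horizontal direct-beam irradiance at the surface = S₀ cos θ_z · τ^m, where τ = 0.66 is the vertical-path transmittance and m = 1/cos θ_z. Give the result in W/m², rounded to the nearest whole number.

759 W/m²

Hour angle H = 15° × (10.75 − 12) = -18.75°.
With φ = -12.3°, δ = 7.6°, H = -18.75°: sin φ sin δ = -0.0282, cos φ cos δ cos H = 0.9171, so cos θ_z = 0.8889.
Air mass m = 1/cos θ_z = 1/0.8889 = 1.125; τ^m = 0.66^1.125 = 0.6266.
Surface direct beam = 1362 × 0.8889 × 0.6266 = 758.61 W/m².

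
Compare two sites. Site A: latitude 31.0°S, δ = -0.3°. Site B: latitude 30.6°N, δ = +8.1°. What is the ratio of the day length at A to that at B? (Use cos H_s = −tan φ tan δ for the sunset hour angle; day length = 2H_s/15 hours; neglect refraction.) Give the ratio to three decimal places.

0.951

A: H_s = arccos(−tan -31.0° · tan -0.3°) = 90.18°, so 2H_s/15 = 12.0240 h.
B: H_s = arccos(−tan 30.6° · tan 8.1°) = 94.83°, so 2H_s/15 = 12.6440 h.
Ratio A/B = 12.0240 / 12.6440 = 0.9510.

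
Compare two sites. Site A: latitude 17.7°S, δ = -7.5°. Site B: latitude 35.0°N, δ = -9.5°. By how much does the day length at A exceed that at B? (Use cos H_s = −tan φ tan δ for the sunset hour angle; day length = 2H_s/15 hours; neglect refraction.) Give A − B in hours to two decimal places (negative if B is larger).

+1.22 h

A: H_s = arccos(−tan -17.7° · tan -7.5°) = 92.41°, so 2H_s/15 = 12.3213 h.
B: H_s = arccos(−tan 35.0° · tan -9.5°) = 83.27°, so 2H_s/15 = 11.1027 h.
A − B = 12.3213 − 11.1027 = 1.2186 h.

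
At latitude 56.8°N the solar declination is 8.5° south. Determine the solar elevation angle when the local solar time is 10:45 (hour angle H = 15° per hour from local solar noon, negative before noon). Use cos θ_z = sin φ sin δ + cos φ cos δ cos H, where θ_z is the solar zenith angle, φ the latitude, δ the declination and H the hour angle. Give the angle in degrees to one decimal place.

Hour angle H = 15° × (10.75 − 12) = -18.75°.
With φ = 56.8°, δ = -8.5°, H = -18.75°: sin φ sin δ = -0.1237, cos φ cos δ cos H = 0.5128, so cos θ_z = 0.3891.
θ_z = arccos(0.3891) = 67.10°, so the elevation is 90° − 67.10° = 22.90°.

22.9°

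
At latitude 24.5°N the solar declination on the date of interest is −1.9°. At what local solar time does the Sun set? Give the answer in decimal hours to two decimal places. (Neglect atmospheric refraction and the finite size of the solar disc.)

−tan φ tan δ = −(0.4557)(-0.0332) = 0.0151; H_s = arccos(0.0151) = 89.13°.
Sunset is at 12 + H_s/15 = 12 + 5.942 = 17.942 h local solar time.

17.94 h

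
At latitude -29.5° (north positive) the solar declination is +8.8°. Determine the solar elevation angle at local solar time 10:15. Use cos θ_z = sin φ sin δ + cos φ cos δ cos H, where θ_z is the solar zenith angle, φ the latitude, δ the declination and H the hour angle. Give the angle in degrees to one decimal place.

Hour angle H = 15° × (10.25 − 12) = -26.25°.
cos θ_z = sin φ sin δ + cos φ cos δ cos H = (-0.4924)(0.1530) + (0.8704)(0.9882)(0.8969) = 0.6961.
θ_z = arccos(0.6961) = 45.89°, so the elevation is 90° − 45.89° = 44.11°.

44.1°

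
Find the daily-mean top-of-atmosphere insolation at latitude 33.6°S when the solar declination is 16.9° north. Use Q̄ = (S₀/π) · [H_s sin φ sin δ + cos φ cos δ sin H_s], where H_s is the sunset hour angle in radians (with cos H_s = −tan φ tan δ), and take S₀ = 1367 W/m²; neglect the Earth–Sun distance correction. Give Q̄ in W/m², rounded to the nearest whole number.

The sunset hour angle satisfies cos H_s = −tan φ tan δ = 0.2019, giving H_s = 78.35°. In radians, H_s = 1.3675.
H_s sin φ sin δ = 1.3675 × -0.5534 × 0.2907 = -0.2200.
cos φ cos δ sin H_s = 0.8329 × 0.9568 × 0.9794 = 0.7805.
Q̄ = (1367/π) × (-0.2200 + 0.7805) = 435.13 × 0.5605 = 243.89 W/m².

244 W/m²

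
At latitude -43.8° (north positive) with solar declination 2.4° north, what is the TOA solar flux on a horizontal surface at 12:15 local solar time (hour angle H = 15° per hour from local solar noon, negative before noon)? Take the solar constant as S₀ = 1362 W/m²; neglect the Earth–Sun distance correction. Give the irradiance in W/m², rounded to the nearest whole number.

Hour angle H = 15° × (12.25 − 12) = 3.75°.
With φ = -43.8°, δ = 2.4°, H = 3.75°: sin φ sin δ = -0.0290, cos φ cos δ cos H = 0.7196, so cos θ_z = 0.6906.
Top-of-atmosphere irradiance = S₀ cos θ_z = 1362 × 0.6906 = 940.60 W/m².

941 W/m²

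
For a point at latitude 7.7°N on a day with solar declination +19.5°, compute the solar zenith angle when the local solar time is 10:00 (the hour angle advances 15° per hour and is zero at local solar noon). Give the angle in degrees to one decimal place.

Hour angle H = 15° × (10 − 12) = -30.00°.
cos θ_z = sin φ sin δ + cos φ cos δ cos H = (0.1340)(0.3338) + (0.9910)(0.9426)(0.8660) = 0.8537.
θ_z = arccos(0.8537) = 31.38°.

31.4°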